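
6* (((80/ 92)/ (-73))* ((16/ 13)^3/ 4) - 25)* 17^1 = -9408434610/ 3688763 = -2550.57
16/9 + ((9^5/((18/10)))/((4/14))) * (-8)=-8266844/9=-918538.22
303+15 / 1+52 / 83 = 26446 / 83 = 318.63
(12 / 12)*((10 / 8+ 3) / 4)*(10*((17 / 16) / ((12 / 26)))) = 18785 / 768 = 24.46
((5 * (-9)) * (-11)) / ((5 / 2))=198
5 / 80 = 1 / 16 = 0.06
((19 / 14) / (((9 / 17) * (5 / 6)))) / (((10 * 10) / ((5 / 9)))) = 323 / 18900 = 0.02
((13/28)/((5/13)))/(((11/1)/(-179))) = -30251/1540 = -19.64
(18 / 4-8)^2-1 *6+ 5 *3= 85 / 4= 21.25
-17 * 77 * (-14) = 18326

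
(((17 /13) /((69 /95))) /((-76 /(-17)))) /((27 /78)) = 1445 /1242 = 1.16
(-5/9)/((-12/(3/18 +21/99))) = 0.02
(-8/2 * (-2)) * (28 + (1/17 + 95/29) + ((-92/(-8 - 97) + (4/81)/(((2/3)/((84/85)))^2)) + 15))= 1665651928/4400025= 378.56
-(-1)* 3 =3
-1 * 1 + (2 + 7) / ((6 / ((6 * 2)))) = 17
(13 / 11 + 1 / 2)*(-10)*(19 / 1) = -3515 / 11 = -319.55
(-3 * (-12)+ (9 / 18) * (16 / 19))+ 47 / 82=57637 / 1558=36.99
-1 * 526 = -526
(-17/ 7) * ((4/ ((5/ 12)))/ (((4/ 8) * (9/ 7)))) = -36.27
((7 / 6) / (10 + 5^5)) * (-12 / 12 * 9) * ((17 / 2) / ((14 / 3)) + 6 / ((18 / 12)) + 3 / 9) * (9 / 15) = -0.01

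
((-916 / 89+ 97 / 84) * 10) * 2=-341555 / 1869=-182.75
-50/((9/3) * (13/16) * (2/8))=-3200/39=-82.05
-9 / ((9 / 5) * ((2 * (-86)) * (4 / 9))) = 45 / 688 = 0.07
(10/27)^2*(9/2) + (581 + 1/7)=329858/567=581.76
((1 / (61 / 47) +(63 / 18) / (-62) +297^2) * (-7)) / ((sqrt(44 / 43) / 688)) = -36515036614 * sqrt(473) / 1891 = -419962760.70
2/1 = 2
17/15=1.13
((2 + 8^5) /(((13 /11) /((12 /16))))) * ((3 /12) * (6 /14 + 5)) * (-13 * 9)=-92460555 /28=-3302162.68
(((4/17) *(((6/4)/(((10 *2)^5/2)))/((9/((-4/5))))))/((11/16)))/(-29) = 1/1016812500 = 0.00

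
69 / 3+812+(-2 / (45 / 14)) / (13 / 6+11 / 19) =3919261 / 4695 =834.77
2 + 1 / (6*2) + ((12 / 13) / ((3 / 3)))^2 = 5953 / 2028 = 2.94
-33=-33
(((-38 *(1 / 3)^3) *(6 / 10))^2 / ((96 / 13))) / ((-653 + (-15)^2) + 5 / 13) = -61009 / 270167400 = -0.00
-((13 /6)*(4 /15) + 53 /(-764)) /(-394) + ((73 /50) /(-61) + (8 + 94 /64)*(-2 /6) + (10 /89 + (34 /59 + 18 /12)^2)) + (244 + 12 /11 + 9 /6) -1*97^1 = 150.84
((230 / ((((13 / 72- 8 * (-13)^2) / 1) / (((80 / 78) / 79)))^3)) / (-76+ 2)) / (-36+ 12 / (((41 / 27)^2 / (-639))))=-2375454720000 / 2900147401323634818276605574019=-0.00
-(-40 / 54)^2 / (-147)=400 / 107163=0.00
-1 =-1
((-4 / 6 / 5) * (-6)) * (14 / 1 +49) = 252 / 5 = 50.40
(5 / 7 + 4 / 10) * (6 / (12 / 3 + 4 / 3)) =351 / 280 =1.25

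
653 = 653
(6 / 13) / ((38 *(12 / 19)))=1 / 52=0.02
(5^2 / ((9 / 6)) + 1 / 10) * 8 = 2012 / 15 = 134.13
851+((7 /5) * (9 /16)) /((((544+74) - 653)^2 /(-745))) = 2381459 /2800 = 850.52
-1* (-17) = 17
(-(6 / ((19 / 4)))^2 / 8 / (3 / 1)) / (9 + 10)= -24 / 6859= -0.00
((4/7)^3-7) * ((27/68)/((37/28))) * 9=-567891/30821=-18.43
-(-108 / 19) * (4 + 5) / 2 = 486 / 19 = 25.58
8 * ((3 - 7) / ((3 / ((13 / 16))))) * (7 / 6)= -91 / 9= -10.11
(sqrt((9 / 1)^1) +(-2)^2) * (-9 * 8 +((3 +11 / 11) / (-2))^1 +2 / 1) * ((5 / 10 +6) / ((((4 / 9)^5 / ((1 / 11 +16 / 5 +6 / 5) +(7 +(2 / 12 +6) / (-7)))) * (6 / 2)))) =-18814015233 / 28160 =-668111.34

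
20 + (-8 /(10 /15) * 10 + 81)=-19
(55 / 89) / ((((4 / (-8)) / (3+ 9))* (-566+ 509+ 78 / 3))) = 1320 / 2759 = 0.48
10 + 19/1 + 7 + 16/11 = 412/11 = 37.45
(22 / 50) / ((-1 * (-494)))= 11 / 12350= 0.00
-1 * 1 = -1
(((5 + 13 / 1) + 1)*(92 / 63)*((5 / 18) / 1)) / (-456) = -115 / 6804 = -0.02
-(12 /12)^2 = -1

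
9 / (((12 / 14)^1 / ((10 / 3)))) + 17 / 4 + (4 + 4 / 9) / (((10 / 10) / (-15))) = -329 / 12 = -27.42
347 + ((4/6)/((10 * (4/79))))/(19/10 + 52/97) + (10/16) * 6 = 9961193/28356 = 351.29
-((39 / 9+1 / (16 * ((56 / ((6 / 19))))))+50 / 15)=-195785 / 25536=-7.67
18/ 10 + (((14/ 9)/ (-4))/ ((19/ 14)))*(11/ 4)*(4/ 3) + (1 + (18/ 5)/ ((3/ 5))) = 7.75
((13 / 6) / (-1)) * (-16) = 104 / 3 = 34.67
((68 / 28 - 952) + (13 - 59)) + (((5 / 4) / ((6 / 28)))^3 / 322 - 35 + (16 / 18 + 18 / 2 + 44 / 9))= -70607605 / 69552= -1015.18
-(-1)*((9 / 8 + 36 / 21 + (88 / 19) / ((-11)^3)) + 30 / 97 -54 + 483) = 5396700413 / 12488168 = 432.15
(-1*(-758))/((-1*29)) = -758/29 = -26.14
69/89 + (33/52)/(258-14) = 878409/1129232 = 0.78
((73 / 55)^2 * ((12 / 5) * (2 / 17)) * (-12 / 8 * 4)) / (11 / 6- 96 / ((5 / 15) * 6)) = 4604256 / 71223625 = 0.06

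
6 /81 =2 /27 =0.07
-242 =-242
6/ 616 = 3/ 308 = 0.01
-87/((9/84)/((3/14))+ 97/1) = -58/65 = -0.89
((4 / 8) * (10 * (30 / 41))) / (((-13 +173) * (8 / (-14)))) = -105 / 2624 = -0.04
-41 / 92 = -0.45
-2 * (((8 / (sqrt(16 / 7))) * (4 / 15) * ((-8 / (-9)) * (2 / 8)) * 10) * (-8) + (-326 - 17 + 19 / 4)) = 512 * sqrt(7) / 27 + 1353 / 2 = 726.67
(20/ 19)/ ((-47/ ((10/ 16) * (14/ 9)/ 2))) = -175/ 16074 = -0.01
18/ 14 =9/ 7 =1.29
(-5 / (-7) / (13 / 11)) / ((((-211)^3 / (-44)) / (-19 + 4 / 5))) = -484 / 9393931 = -0.00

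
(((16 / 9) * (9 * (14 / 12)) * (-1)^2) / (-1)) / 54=-28 / 81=-0.35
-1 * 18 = -18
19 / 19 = 1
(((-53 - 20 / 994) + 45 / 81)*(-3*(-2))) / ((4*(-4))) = 117337 / 5964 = 19.67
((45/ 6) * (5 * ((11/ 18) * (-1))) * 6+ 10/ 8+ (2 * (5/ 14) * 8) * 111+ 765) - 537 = 726.04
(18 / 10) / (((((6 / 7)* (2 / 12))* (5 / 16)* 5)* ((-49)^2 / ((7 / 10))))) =72 / 30625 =0.00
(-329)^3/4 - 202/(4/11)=-35613511/4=-8903377.75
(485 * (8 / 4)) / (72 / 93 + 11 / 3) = 90210 / 413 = 218.43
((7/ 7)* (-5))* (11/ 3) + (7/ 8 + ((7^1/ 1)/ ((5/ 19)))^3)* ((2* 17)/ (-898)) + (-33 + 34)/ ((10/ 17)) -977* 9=-12826496621/ 1347000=-9522.27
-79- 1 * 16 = -95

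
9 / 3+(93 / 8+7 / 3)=407 / 24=16.96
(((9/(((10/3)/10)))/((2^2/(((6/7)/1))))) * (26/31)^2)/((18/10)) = 15210/6727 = 2.26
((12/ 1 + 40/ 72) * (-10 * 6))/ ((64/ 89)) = -50285/ 48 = -1047.60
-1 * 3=-3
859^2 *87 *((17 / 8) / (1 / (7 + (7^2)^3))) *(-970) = -15568627523274210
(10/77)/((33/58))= 580/2541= 0.23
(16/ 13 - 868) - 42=-11814/ 13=-908.77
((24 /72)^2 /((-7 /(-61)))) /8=61 /504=0.12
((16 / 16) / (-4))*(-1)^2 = -1 / 4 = -0.25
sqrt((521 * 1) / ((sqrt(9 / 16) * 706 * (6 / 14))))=sqrt(2574782) / 1059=1.52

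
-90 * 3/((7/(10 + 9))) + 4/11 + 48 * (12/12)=-52706/77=-684.49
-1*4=-4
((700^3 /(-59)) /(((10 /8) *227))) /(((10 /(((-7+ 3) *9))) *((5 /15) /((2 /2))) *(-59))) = -2963520000 /790187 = -3750.40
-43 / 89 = -0.48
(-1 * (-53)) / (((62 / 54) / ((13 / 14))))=18603 / 434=42.86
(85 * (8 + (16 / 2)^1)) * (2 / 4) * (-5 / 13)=-3400 / 13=-261.54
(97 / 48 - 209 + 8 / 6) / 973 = -9871 / 46704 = -0.21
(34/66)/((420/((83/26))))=1411/360360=0.00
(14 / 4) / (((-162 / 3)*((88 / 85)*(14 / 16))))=-85 / 1188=-0.07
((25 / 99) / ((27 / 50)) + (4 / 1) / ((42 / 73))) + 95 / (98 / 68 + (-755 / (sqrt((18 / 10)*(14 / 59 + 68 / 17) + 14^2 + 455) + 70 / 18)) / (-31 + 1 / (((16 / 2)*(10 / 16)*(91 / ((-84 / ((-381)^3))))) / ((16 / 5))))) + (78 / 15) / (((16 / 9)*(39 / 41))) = 1498501191306037803666982536409790596489 / 8387300647486295701856061357545988120 - 1868483120222321913185242306875*sqrt(2292681) / 22412753587425299828592970331746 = 52.43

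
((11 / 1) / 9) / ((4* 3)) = 11 / 108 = 0.10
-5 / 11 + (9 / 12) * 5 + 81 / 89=16469 / 3916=4.21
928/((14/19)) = 8816/7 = 1259.43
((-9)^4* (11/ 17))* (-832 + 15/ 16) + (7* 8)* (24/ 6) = -959596859/ 272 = -3527929.63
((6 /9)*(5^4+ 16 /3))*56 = 211792 /9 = 23532.44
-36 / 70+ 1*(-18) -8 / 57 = -37216 / 1995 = -18.65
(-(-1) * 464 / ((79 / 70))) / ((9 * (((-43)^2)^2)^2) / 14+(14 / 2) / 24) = 5456640 / 99723724768495603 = 0.00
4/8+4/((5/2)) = 21/10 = 2.10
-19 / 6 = -3.17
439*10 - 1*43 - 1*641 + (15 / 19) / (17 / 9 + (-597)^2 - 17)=45171214753 / 12188671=3706.00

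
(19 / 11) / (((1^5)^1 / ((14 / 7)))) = 38 / 11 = 3.45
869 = 869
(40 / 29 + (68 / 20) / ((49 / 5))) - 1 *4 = -3231 / 1421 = -2.27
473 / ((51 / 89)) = 42097 / 51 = 825.43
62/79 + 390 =30872/79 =390.78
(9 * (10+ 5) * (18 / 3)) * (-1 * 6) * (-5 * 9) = 218700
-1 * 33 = -33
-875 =-875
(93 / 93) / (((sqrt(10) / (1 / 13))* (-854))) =-sqrt(10) / 111020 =-0.00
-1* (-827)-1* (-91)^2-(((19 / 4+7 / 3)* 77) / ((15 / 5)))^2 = -52497409 / 1296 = -40507.26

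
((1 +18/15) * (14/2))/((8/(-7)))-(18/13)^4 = -19593419/1142440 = -17.15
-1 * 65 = -65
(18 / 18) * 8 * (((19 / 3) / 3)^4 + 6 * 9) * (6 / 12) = 1938460 / 6561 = 295.45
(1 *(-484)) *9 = -4356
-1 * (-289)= 289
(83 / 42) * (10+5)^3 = 93375 / 14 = 6669.64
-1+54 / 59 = -5 / 59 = -0.08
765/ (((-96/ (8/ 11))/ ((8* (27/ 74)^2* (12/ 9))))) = -123930/ 15059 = -8.23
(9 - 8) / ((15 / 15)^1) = 1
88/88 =1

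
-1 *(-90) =90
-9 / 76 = -0.12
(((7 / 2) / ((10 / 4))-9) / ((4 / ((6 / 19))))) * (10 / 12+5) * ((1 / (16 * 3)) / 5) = -7 / 480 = -0.01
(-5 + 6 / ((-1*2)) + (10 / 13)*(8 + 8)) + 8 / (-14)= 340 / 91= 3.74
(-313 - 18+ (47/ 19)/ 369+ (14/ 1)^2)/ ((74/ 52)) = -24607388/ 259407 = -94.86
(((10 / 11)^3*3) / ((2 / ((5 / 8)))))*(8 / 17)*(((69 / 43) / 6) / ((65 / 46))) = 793500 / 12648493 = 0.06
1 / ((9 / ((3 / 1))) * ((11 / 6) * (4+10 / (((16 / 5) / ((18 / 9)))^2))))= 64 / 2783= 0.02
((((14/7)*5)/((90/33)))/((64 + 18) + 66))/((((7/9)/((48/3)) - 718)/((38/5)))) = -5016/19126225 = -0.00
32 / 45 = 0.71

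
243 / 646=0.38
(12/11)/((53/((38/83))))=456/48389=0.01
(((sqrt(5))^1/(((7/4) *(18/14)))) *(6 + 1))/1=28 *sqrt(5)/9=6.96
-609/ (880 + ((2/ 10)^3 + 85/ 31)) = -0.69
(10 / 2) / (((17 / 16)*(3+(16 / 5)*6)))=400 / 1887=0.21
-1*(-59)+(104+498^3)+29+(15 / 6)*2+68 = 123506257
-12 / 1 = -12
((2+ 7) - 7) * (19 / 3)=38 / 3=12.67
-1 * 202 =-202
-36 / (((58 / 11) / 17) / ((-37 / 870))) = 20757 / 4205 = 4.94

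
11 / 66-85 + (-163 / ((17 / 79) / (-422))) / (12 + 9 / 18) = 64992803 / 2550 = 25487.37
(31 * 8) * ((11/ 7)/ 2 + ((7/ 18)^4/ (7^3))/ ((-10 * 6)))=1073902961/ 5511240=194.86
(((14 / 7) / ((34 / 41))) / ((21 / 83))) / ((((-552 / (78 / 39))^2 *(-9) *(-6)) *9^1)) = 3403 / 13216688352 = 0.00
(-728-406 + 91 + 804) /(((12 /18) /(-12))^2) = -77436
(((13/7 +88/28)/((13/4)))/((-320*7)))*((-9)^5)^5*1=717897987691852588770249/1456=493061804733415239540.01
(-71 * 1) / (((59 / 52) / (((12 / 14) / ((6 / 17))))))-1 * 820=-971.97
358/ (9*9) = 358/ 81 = 4.42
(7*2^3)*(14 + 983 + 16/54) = 1507912/27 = 55848.59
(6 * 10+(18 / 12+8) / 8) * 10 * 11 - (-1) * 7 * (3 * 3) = 54349 / 8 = 6793.62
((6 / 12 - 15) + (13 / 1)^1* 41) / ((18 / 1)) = 1037 / 36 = 28.81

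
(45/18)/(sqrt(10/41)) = sqrt(410)/4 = 5.06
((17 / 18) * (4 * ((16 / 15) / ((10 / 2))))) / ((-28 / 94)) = -12784 / 4725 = -2.71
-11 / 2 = -5.50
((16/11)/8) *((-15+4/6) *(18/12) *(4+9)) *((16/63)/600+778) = -2054913068/51975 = -39536.57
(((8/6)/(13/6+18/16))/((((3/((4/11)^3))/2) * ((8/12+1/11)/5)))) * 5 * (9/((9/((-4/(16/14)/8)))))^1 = -1792/9559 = -0.19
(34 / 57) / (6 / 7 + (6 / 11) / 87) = 37961 / 54948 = 0.69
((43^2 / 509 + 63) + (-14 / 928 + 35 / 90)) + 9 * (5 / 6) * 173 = 2900373005 / 2125584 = 1364.51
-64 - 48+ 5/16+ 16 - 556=-10427/16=-651.69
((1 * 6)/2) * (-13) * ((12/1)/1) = -468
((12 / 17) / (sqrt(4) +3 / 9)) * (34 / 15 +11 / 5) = 804 / 595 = 1.35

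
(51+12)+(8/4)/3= 191/3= 63.67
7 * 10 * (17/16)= 595/8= 74.38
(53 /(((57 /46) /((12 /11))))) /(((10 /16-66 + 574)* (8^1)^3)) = 1219 /6803368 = 0.00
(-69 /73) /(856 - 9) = -69 /61831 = -0.00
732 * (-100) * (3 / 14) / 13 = -109800 / 91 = -1206.59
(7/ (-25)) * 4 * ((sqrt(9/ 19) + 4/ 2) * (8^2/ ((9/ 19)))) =-68096/ 225-1792 * sqrt(19)/ 75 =-406.80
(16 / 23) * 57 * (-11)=-10032 / 23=-436.17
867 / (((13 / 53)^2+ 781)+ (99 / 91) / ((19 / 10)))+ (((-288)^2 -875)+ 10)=311592793948495 / 3796203452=82080.11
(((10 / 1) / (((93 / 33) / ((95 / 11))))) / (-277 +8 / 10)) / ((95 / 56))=-2800 / 42811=-0.07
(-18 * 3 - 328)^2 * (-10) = -1459240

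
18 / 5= 3.60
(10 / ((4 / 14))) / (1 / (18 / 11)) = 630 / 11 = 57.27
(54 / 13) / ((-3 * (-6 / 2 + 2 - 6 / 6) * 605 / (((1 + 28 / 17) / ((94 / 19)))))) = 1539 / 2513654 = 0.00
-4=-4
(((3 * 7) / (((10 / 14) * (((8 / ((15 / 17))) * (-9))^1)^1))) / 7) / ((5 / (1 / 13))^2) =-7 / 574600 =-0.00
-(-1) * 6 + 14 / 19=128 / 19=6.74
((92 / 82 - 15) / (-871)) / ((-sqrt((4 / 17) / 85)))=-9673 *sqrt(5) / 71422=-0.30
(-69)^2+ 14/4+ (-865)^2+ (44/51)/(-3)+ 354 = 230523023/306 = 753343.21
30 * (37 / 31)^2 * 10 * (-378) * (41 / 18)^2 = -805451150 / 961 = -838138.55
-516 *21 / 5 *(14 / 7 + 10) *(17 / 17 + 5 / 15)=-173376 / 5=-34675.20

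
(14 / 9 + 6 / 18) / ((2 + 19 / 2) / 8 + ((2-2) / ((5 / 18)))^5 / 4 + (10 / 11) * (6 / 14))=20944 / 20259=1.03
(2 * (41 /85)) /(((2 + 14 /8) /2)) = 656 /1275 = 0.51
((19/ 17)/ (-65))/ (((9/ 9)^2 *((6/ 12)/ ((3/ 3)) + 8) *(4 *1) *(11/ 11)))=-19/ 37570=-0.00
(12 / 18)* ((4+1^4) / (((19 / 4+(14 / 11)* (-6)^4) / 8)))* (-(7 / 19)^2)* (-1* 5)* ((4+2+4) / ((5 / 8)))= 2759680 / 15765231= 0.18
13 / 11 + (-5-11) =-163 / 11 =-14.82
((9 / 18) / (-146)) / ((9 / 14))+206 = 270677 / 1314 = 205.99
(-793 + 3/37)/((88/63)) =-924147/1628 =-567.66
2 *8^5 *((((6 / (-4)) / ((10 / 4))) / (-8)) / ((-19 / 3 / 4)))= -294912 / 95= -3104.34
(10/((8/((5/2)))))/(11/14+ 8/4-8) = -175/292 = -0.60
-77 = -77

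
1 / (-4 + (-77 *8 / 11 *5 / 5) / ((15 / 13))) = -15 / 788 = -0.02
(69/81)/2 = 23/54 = 0.43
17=17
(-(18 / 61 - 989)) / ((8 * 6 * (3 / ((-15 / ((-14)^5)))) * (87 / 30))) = 1507775 / 22833855744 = 0.00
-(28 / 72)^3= -343 / 5832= -0.06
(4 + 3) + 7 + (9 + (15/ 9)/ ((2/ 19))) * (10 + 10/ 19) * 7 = 105098/ 57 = 1843.82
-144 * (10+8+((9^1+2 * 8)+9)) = -7488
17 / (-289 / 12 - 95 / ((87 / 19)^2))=-514692 / 866327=-0.59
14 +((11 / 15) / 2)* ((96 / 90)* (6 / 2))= 1138 / 75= 15.17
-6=-6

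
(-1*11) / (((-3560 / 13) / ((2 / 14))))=0.01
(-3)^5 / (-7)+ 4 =271 / 7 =38.71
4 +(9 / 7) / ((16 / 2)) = 233 / 56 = 4.16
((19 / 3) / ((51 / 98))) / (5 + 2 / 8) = 1064 / 459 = 2.32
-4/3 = -1.33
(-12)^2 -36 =108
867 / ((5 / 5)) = 867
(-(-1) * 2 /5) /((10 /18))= 18 /25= 0.72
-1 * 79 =-79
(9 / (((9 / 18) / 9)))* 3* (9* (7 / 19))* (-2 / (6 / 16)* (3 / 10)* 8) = -1959552 / 95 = -20626.86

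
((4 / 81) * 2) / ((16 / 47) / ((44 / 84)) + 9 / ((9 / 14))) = 2068 / 306747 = 0.01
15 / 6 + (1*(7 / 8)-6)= -2.62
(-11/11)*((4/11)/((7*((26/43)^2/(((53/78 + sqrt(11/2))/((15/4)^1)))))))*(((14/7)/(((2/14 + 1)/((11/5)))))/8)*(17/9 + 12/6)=-0.21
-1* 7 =-7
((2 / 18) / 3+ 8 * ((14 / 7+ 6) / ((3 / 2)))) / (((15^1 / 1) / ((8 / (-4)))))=-2306 / 405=-5.69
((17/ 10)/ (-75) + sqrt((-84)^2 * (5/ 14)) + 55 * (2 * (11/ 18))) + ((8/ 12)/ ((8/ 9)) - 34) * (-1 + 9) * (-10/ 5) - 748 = -334801/ 2250 + 6 * sqrt(70) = -98.60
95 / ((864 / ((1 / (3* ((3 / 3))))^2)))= 95 / 7776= 0.01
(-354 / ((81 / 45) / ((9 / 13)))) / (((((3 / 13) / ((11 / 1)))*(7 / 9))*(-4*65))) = 5841 / 182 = 32.09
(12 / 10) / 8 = 3 / 20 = 0.15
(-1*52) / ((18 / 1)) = -26 / 9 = -2.89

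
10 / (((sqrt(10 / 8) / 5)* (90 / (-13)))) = -26* sqrt(5) / 9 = -6.46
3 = 3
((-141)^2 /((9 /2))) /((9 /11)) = 48598 /9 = 5399.78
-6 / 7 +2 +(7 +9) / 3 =136 / 21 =6.48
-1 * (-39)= 39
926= 926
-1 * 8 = -8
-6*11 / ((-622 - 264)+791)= 66 / 95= 0.69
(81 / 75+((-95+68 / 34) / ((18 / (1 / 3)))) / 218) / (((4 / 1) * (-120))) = -105173 / 47088000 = -0.00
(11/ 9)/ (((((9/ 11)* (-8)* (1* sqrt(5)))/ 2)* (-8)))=121* sqrt(5)/ 12960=0.02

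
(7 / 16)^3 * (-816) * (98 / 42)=-40817 / 256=-159.44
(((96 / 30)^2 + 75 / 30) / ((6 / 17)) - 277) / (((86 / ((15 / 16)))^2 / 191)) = -41411283 / 7573504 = -5.47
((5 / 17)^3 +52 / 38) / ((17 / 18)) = 2342034 / 1586899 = 1.48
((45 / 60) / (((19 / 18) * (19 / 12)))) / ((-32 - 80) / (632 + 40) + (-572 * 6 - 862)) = -972 / 9301165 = -0.00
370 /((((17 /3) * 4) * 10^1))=111 /68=1.63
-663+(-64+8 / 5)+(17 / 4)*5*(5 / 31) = -447623 / 620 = -721.97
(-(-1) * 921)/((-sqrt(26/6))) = -921 * sqrt(39)/13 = -442.43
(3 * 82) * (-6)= -1476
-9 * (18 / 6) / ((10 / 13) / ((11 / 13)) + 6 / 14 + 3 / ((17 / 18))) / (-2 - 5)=5049 / 5909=0.85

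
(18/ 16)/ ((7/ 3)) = 27/ 56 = 0.48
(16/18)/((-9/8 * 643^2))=-64/33489369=-0.00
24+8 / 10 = 124 / 5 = 24.80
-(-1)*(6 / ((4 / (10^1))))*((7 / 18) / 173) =35 / 1038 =0.03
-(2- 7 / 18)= -29 / 18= -1.61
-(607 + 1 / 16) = -9713 / 16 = -607.06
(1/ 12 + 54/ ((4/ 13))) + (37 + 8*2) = 2743/ 12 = 228.58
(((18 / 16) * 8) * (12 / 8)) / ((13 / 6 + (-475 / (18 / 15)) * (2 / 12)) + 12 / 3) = -486 / 2153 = -0.23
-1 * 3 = -3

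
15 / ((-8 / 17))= -255 / 8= -31.88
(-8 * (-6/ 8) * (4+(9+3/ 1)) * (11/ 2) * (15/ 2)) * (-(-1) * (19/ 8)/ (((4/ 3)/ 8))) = 56430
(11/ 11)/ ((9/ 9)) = 1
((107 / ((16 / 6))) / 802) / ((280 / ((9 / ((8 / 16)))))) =2889 / 898240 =0.00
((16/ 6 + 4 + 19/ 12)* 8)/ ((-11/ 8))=-48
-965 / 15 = -64.33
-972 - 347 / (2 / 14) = -3401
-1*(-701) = 701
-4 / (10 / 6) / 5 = -12 / 25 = -0.48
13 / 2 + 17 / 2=15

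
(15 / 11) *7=105 / 11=9.55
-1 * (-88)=88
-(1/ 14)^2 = -1/ 196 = -0.01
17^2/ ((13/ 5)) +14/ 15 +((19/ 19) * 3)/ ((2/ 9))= 48979/ 390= 125.59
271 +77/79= 21486/79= 271.97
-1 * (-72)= 72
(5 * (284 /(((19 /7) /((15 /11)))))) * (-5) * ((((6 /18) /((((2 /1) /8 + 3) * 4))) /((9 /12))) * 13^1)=-1585.33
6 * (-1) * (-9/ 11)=54/ 11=4.91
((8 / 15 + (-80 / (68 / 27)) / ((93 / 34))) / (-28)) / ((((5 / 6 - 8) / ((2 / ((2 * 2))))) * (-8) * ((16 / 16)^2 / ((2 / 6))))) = 23 / 19995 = 0.00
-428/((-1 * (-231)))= -428/231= -1.85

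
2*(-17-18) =-70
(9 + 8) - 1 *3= 14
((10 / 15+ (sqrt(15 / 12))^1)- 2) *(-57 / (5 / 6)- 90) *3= 3168 / 5- 1188 *sqrt(5) / 5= 102.31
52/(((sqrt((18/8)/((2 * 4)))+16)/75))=1996800/8183- 46800 * sqrt(2)/8183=235.93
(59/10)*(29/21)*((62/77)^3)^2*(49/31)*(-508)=-796291663980416/446619385905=-1782.93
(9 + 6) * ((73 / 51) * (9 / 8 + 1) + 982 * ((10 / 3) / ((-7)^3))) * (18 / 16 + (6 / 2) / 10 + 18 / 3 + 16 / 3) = -81940651 / 65856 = -1244.24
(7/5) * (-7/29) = -49/145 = -0.34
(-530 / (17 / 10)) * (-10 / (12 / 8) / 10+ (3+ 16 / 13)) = -736700 / 663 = -1111.16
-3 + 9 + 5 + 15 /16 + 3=239 /16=14.94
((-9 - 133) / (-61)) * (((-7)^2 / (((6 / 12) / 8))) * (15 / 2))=13687.87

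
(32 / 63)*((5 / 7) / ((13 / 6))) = 320 / 1911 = 0.17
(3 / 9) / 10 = 1 / 30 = 0.03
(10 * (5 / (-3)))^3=-125000 / 27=-4629.63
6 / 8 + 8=35 / 4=8.75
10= 10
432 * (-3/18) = -72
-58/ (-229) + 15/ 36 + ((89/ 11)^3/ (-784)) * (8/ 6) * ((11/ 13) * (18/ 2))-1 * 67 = -3875537821/ 52951899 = -73.19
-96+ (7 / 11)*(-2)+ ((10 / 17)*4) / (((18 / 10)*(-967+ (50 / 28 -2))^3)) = -36951726740022610 / 379877564611413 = -97.27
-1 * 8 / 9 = -8 / 9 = -0.89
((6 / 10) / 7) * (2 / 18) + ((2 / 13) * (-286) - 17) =-60.99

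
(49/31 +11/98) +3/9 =18467/9114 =2.03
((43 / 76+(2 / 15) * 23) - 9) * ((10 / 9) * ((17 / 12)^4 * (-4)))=96.09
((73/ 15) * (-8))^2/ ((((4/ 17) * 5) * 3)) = 1449488/ 3375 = 429.48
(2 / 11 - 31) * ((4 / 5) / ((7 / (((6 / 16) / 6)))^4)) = -0.00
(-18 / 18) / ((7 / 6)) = -0.86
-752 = -752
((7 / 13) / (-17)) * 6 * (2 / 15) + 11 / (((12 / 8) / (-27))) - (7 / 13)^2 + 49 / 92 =-261385623 / 1321580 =-197.78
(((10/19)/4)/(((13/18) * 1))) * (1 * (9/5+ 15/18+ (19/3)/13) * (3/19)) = 10953/122018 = 0.09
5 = 5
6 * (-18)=-108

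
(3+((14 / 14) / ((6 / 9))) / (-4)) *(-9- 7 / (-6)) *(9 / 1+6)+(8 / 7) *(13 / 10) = -171893 / 560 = -306.95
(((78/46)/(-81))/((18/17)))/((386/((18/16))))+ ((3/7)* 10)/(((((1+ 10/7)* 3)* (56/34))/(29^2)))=8063708293/26847072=300.36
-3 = -3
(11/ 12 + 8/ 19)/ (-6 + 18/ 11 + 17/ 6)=-3355/ 3838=-0.87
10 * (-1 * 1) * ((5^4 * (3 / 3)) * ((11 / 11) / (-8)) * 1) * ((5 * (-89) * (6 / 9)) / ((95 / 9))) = -834375 / 38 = -21957.24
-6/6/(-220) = 1/220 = 0.00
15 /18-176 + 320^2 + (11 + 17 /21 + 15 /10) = 715667 /7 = 102238.14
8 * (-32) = -256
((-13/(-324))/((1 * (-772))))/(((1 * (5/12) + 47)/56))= -182/2965059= -0.00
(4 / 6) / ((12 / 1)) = 1 / 18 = 0.06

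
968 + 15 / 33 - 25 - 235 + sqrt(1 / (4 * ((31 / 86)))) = sqrt(2666) / 62 + 7793 / 11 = 709.29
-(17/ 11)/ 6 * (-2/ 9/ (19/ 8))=136/ 5643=0.02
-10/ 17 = -0.59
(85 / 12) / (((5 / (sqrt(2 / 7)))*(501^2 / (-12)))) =-17*sqrt(14) / 1757007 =-0.00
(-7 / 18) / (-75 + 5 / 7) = 49 / 9360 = 0.01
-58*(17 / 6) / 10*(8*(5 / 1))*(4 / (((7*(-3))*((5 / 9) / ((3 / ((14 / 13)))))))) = 153816 / 245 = 627.82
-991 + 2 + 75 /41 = -40474 /41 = -987.17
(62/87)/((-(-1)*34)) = 31/1479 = 0.02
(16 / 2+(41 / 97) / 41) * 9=72.09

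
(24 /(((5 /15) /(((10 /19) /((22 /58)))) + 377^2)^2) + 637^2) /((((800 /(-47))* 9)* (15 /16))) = -291596358924313514741303 /103206998276878866750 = -2825.35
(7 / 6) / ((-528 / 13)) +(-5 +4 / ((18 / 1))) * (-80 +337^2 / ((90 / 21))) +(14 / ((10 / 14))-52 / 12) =-5997544037 / 47520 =-126210.94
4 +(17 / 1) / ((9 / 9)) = 21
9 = 9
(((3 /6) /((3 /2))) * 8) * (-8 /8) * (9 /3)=-8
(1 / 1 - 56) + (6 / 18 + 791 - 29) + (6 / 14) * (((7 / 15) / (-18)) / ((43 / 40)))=273734 / 387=707.32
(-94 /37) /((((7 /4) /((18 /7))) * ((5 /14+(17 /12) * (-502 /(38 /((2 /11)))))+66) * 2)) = -2121768 /71563513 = -0.03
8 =8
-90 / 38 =-45 / 19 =-2.37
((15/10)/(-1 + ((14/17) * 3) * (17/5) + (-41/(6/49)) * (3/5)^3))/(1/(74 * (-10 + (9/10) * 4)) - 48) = 888000/1844961539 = 0.00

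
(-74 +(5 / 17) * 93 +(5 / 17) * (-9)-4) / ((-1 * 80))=453 / 680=0.67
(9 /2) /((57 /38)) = 3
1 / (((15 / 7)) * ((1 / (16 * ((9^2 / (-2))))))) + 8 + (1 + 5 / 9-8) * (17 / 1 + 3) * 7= -53848 / 45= -1196.62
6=6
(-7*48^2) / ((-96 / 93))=15624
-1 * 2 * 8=-16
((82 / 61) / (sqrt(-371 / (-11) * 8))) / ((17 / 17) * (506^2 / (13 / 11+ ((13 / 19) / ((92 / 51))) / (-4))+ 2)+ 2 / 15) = 51415845 * sqrt(8162) / 13369774157317312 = 0.00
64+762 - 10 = 816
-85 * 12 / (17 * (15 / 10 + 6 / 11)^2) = -1936 / 135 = -14.34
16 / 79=0.20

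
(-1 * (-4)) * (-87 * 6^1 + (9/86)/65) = -5835942/2795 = -2087.99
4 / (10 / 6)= 12 / 5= 2.40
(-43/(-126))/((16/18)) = 43/112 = 0.38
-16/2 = -8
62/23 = 2.70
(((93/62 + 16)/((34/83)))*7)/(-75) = -4067/1020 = -3.99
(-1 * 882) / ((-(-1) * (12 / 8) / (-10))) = 5880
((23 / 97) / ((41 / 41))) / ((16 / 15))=345 / 1552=0.22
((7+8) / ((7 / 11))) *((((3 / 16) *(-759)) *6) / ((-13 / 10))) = 5635575 / 364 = 15482.35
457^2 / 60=208849 / 60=3480.82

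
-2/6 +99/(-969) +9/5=6611/4845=1.36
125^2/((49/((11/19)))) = 171875/931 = 184.61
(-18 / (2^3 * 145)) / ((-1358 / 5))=9 / 157528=0.00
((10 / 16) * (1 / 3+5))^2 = 11.11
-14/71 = -0.20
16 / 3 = 5.33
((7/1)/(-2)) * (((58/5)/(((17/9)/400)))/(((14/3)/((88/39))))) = -918720/221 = -4157.10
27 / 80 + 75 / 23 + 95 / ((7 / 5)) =920347 / 12880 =71.46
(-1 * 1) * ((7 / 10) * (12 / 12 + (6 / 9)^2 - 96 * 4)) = 24101 / 90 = 267.79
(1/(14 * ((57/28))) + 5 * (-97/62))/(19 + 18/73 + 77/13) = -26117429/84413124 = -0.31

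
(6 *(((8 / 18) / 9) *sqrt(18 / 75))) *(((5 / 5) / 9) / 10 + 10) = 3604 *sqrt(6) / 6075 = 1.45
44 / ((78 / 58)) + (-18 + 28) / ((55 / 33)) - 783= -29027 / 39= -744.28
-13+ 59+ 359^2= 128927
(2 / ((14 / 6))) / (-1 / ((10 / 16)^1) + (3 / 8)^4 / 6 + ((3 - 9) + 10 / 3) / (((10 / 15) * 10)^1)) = -49152 / 114499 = -0.43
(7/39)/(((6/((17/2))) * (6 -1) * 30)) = 119/70200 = 0.00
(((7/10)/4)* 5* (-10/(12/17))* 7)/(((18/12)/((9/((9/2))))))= -4165/36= -115.69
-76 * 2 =-152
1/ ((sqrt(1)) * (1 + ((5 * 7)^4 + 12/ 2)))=1/ 1500632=0.00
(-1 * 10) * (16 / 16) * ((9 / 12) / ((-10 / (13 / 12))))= 13 / 16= 0.81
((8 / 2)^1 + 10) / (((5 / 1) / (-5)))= -14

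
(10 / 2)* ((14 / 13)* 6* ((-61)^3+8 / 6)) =-95331460 / 13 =-7333189.23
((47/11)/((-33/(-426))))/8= 3337/484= 6.89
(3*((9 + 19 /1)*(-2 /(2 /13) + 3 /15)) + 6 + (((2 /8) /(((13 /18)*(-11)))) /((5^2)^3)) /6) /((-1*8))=9555975003 /71500000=133.65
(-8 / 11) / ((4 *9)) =-2 / 99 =-0.02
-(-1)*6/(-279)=-2/93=-0.02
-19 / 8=-2.38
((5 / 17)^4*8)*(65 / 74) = 162500 / 3090277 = 0.05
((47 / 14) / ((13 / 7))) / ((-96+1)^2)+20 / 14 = 2346829 / 1642550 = 1.43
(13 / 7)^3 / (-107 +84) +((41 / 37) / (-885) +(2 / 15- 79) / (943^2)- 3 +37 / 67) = -1825225613497063 / 669171294903405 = -2.73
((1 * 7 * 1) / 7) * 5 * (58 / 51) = 5.69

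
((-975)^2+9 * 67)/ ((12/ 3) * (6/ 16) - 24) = -211384/ 5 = -42276.80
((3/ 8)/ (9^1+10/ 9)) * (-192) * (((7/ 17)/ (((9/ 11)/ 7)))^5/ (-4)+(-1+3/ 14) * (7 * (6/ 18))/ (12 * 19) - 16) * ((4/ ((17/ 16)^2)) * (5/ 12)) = 2473900960830828800/ 1551623062004379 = 1594.40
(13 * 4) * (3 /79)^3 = 0.00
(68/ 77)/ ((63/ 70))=680/ 693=0.98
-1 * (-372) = 372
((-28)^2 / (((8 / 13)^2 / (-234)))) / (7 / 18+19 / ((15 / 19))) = -43599465 / 2201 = -19808.93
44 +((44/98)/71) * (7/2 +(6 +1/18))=1379576/31311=44.06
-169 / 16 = -10.56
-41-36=-77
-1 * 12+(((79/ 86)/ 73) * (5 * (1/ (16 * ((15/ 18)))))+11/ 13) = -7279399/ 652912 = -11.15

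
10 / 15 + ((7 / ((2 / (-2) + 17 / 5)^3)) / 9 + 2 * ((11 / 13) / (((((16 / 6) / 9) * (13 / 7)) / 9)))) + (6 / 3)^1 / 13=75052787 / 2628288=28.56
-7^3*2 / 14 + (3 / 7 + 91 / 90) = -29963 / 630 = -47.56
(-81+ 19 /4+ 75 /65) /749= -3905 /38948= -0.10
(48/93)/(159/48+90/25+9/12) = 1280/19003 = 0.07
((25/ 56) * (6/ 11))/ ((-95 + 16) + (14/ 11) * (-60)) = -75/ 47852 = -0.00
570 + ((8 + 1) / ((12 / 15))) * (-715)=-29895 / 4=-7473.75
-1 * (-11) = 11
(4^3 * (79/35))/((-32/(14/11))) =-316/55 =-5.75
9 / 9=1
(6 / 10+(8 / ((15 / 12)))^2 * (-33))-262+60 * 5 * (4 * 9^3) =21829673 / 25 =873186.92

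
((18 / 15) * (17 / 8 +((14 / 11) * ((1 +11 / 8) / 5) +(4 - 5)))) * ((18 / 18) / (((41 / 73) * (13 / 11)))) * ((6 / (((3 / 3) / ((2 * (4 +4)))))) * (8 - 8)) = 0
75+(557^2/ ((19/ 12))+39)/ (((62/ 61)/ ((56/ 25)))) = 6361233507/ 14725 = 432002.28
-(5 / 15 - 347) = 1040 / 3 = 346.67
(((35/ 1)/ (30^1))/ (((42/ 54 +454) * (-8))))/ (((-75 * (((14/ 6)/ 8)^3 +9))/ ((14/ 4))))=21168/ 12765964675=0.00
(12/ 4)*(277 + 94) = 1113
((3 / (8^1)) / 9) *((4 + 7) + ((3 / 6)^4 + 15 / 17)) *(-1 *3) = -3249 / 2176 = -1.49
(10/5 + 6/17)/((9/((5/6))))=100/459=0.22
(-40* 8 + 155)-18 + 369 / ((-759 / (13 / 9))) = -139430 / 759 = -183.70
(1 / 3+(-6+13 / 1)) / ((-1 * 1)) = -22 / 3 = -7.33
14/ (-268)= -7/ 134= -0.05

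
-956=-956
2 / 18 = 1 / 9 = 0.11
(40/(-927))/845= -8/156663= -0.00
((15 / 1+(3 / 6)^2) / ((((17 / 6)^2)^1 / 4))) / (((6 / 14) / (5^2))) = 443.25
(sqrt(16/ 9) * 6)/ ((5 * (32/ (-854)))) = -427/ 10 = -42.70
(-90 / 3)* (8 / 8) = -30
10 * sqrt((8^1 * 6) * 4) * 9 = 720 * sqrt(3) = 1247.08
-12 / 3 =-4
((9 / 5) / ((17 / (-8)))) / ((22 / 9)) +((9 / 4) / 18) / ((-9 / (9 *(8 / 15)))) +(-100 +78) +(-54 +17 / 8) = -1667027 / 22440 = -74.29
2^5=32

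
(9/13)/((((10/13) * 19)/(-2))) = -9/95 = -0.09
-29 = -29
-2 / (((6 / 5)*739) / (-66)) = 110 / 739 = 0.15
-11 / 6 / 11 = -1 / 6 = -0.17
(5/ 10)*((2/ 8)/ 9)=1/ 72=0.01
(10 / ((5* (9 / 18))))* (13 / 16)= 13 / 4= 3.25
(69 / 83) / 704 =69 / 58432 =0.00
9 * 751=6759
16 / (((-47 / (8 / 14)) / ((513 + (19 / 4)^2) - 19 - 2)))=-32932 / 329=-100.10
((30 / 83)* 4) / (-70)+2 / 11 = 1030 / 6391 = 0.16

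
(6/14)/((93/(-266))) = -38/31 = -1.23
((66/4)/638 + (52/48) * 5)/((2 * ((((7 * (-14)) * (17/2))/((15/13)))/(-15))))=71025/1256164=0.06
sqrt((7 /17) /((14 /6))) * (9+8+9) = 26 * sqrt(51) /17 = 10.92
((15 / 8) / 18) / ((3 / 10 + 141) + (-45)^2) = 25 / 519912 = 0.00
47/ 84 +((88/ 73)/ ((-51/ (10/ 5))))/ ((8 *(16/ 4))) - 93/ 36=-52781/ 26061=-2.03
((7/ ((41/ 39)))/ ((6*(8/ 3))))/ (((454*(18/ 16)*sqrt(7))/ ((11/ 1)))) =143*sqrt(7)/ 111684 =0.00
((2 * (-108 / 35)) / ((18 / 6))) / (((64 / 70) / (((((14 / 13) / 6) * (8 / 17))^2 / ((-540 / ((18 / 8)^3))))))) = 1323 / 3907280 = 0.00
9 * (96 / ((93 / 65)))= 18720 / 31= 603.87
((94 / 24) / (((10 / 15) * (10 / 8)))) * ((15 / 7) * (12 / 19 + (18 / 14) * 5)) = 132399 / 1862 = 71.11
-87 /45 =-29 /15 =-1.93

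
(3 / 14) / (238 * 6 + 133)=3 / 21854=0.00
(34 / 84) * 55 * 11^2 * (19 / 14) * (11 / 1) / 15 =4729043 / 1764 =2680.86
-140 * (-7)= 980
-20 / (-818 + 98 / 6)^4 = -324 / 6690989040125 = -0.00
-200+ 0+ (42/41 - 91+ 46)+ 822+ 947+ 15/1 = 63141/41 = 1540.02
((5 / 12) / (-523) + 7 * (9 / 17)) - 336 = -35453209 / 106692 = -332.29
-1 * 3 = -3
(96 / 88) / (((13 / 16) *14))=96 / 1001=0.10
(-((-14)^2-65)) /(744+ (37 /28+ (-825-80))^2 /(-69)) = 0.01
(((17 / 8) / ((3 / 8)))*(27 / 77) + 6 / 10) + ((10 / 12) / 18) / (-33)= 322529 / 124740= 2.59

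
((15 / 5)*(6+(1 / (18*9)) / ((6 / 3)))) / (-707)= -1945 / 76356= -0.03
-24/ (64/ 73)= -219/ 8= -27.38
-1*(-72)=72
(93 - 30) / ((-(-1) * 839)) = 63 / 839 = 0.08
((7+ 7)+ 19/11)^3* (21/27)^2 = 253708133/107811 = 2353.27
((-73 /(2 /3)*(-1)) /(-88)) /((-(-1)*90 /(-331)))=24163 /5280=4.58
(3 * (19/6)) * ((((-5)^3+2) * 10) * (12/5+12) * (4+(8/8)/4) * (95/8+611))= -1781726463/4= -445431615.75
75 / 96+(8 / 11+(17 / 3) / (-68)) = 1505 / 1056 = 1.43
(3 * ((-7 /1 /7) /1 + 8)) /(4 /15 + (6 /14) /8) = 17640 /269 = 65.58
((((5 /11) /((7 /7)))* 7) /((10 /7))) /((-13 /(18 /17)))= -441 /2431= -0.18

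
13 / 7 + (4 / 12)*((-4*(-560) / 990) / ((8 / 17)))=7193 / 2079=3.46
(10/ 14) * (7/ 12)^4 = 1715/ 20736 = 0.08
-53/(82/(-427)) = 22631/82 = 275.99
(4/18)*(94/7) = 188/63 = 2.98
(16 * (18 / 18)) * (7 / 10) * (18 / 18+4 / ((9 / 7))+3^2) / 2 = 3304 / 45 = 73.42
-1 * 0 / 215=0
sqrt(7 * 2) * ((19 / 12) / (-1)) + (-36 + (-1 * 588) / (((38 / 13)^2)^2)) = -22964691 / 521284- 19 * sqrt(14) / 12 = -49.98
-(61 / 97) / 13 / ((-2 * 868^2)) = 61 / 1900135328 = 0.00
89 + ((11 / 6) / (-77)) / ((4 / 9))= 4981 / 56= 88.95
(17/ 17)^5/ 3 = 1/ 3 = 0.33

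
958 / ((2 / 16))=7664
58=58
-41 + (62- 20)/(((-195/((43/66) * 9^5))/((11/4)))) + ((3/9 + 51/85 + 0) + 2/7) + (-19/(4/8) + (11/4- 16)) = -31228318/1365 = -22877.89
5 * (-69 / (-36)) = 115 / 12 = 9.58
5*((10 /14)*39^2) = 38025 /7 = 5432.14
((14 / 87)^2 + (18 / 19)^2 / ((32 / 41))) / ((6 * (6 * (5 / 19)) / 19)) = 25702697 / 10899360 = 2.36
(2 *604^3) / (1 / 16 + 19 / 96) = 42306981888 / 25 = 1692279275.52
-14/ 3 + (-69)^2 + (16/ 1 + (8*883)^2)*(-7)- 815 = -1047890528/ 3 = -349296842.67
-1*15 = -15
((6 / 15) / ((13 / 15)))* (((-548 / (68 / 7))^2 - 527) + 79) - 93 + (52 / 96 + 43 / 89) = 9389222081 / 8024952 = 1170.00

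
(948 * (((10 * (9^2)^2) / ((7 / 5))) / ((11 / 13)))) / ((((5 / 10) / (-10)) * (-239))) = 80857764000 / 18403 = 4393727.33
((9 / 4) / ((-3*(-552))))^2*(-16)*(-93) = 93 / 33856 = 0.00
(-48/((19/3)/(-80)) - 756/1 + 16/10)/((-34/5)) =7034/323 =21.78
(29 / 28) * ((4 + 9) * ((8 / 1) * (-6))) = -4524 / 7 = -646.29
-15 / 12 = -1.25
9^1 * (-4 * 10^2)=-3600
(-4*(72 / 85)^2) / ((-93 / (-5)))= -6912 / 44795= -0.15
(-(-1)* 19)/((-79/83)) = -1577/79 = -19.96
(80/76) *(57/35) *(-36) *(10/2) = -2160/7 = -308.57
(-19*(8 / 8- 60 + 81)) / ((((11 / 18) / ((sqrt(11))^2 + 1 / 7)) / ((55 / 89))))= -2934360 / 623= -4710.05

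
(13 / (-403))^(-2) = 961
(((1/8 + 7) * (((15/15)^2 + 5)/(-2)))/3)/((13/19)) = -1083/104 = -10.41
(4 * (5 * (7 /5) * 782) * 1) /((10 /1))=2189.60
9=9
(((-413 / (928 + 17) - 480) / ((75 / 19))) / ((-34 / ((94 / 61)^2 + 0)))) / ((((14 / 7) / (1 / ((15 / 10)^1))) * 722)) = 143273531 / 36507196125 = 0.00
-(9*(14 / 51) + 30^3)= -459042 / 17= -27002.47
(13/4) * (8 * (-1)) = -26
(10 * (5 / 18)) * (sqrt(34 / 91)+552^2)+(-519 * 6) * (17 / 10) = 25 * sqrt(3094) / 819+4205531 / 5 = 841107.90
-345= -345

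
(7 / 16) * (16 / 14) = 1 / 2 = 0.50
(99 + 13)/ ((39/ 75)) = 2800/ 13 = 215.38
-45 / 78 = -15 / 26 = -0.58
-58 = -58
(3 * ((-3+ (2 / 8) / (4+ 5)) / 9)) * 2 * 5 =-535 / 54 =-9.91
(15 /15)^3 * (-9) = -9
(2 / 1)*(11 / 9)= 2.44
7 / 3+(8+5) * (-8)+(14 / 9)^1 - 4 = -937 / 9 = -104.11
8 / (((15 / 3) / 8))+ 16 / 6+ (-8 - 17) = -143 / 15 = -9.53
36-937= -901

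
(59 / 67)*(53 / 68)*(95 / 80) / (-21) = -59413 / 1530816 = -0.04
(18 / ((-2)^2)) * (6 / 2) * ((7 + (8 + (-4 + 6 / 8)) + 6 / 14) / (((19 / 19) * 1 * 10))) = 9207 / 560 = 16.44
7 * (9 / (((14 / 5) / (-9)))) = -405 / 2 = -202.50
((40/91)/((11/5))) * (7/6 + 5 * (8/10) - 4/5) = 2620/3003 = 0.87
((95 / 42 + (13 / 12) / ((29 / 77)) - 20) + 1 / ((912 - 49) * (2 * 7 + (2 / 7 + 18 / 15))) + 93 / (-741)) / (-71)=2108975965951 / 9991085431236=0.21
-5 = -5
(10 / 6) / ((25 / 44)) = 44 / 15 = 2.93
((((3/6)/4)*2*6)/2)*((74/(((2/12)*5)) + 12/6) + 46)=513/5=102.60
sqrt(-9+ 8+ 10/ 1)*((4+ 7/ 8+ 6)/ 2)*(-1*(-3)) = 783/ 16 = 48.94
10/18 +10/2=50/9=5.56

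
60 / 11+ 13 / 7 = 563 / 77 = 7.31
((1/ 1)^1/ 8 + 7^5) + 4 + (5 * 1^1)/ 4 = 134499/ 8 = 16812.38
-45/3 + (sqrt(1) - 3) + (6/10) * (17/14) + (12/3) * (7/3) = -1457/210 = -6.94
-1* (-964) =964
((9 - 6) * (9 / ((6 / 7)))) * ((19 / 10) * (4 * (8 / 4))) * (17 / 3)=13566 / 5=2713.20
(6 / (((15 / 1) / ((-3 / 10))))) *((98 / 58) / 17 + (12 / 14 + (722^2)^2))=-2813293250625471 / 86275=-32608441038.83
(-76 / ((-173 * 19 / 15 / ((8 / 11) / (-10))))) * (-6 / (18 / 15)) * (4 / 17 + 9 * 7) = 258000 / 32351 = 7.98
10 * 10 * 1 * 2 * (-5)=-1000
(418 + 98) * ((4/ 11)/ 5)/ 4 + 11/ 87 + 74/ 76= 1905931/ 181830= 10.48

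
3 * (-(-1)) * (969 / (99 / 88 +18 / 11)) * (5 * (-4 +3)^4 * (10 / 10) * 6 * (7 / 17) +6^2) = 458128 / 9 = 50903.11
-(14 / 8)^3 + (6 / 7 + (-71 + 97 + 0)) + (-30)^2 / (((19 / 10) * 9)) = 630989 / 8512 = 74.13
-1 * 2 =-2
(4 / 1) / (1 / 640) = 2560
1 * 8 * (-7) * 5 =-280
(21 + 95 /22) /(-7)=-557 /154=-3.62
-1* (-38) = 38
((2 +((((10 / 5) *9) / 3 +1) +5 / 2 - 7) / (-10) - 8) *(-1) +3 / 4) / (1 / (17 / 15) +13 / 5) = 595 / 296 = 2.01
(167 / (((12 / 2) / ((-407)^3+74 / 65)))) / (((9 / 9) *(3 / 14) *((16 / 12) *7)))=-731834784907 / 780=-938249724.24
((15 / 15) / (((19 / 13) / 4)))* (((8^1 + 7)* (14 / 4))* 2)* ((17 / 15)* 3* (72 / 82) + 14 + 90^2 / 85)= 427293048 / 13243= 32265.58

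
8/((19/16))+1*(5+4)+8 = 451/19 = 23.74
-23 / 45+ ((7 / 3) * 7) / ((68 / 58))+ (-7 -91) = -129407 / 1530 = -84.58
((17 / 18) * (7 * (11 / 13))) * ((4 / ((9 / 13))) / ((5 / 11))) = 28798 / 405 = 71.11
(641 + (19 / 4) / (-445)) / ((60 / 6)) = 1140961 / 17800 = 64.10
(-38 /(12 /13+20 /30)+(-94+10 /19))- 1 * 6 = -72669 /589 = -123.38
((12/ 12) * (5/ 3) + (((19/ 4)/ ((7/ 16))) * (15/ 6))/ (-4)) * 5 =-1075/ 42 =-25.60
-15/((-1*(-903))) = -5/301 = -0.02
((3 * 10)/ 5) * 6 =36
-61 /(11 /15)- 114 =-2169 /11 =-197.18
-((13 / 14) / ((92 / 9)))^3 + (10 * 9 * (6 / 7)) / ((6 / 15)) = 412080087987 / 2136719872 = 192.86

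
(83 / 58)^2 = 6889 / 3364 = 2.05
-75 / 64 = -1.17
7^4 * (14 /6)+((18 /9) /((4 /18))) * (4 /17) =285827 /51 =5604.45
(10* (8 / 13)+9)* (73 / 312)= 3.55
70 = 70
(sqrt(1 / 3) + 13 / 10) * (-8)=-52 / 5-8 * sqrt(3) / 3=-15.02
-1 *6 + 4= -2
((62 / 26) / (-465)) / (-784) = 1 / 152880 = 0.00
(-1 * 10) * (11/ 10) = -11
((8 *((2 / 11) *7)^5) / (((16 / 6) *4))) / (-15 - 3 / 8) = -1075648 / 6603091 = -0.16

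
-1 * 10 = -10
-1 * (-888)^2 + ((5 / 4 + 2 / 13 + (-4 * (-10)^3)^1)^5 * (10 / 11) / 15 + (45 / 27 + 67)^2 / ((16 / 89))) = 1170037817647836126677194427 / 18820099584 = 62169586958113097.23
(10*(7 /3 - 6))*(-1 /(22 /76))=380 /3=126.67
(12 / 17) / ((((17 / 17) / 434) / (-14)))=-72912 / 17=-4288.94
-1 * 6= -6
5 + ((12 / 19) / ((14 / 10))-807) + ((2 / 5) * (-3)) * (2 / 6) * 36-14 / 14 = -543271 / 665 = -816.95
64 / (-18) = -32 / 9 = -3.56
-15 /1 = -15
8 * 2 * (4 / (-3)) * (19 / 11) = -1216 / 33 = -36.85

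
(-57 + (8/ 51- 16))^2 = 13801225/ 2601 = 5306.12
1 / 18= 0.06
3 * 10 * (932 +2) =28020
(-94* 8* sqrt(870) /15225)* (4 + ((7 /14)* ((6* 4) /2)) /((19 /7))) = -88736* sqrt(870) /289275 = -9.05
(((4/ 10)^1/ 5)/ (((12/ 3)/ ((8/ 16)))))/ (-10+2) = -1/ 800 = -0.00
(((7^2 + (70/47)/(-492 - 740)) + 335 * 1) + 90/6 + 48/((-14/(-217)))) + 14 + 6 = 4810163/4136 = 1163.00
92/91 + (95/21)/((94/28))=30262/12831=2.36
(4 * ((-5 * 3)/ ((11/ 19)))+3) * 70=-7044.55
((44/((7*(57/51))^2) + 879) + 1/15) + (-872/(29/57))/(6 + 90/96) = 180141735782/284704455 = 632.73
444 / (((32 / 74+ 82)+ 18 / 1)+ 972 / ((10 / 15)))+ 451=13010995 / 28831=451.28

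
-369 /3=-123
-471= -471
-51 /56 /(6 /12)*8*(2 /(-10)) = 102 /35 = 2.91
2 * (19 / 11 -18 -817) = -18332 / 11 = -1666.55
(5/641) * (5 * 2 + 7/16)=835/10256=0.08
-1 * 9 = -9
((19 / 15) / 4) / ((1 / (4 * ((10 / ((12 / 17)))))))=323 / 18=17.94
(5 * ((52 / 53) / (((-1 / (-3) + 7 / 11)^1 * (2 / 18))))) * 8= 19305 / 53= 364.25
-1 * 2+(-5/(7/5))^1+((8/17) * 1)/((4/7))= -565/119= -4.75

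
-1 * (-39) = 39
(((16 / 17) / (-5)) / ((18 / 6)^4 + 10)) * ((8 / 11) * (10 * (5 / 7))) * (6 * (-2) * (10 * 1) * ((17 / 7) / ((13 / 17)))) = 4.10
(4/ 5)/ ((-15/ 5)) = -4/ 15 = -0.27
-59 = -59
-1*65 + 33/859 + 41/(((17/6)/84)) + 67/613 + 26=10533188861/8951639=1176.68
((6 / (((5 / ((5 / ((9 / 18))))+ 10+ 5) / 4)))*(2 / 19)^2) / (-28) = -48 / 78337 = -0.00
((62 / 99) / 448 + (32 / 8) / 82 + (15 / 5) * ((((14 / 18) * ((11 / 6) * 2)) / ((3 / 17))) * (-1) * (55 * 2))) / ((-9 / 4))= 2370.18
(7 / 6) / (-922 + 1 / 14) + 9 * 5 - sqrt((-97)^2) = -2013541 / 38721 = -52.00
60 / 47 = 1.28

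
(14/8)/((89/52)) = 1.02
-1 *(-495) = 495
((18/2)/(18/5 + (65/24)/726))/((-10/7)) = -1.75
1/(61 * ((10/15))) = 3/122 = 0.02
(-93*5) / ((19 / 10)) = -4650 / 19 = -244.74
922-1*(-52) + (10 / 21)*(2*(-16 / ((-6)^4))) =1656754 / 1701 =973.99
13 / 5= 2.60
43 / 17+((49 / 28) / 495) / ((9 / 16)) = 192041 / 75735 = 2.54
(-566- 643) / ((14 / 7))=-1209 / 2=-604.50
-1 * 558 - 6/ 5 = -2796/ 5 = -559.20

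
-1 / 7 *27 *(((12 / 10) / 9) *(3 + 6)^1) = -162 / 35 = -4.63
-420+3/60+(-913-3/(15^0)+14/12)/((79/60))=-1761321/1580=-1114.76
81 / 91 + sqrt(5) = 3.13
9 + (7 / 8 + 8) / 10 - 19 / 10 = 639 / 80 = 7.99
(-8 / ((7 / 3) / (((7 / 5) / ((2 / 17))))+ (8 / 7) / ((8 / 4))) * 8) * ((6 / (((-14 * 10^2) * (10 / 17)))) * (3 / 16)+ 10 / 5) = -166.66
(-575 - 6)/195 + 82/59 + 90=1017161/11505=88.41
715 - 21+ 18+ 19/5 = 3579/5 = 715.80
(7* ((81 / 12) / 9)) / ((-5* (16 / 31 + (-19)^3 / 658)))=71393 / 673670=0.11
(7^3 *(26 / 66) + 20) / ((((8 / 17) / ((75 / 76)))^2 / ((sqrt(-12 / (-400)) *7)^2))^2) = 155904720880348125 / 24050659229696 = 6482.35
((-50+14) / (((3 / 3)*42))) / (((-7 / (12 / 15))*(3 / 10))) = 16 / 49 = 0.33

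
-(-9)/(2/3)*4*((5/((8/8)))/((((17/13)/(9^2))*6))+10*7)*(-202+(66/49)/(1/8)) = -1046113650/833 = -1255838.72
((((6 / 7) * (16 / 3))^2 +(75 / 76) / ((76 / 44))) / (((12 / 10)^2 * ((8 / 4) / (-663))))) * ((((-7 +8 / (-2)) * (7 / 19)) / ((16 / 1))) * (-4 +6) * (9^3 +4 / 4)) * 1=33697583937875 / 18436992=1827715.93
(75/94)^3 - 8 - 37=-36954405/830584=-44.49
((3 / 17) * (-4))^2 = 144 / 289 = 0.50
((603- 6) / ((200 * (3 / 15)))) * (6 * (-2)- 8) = -597 / 2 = -298.50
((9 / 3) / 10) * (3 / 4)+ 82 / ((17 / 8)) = 26393 / 680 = 38.81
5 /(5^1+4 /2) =5 /7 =0.71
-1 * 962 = -962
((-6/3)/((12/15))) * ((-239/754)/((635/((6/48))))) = 239/1532128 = 0.00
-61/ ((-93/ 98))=5978/ 93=64.28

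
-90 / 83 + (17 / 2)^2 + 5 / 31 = 734097 / 10292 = 71.33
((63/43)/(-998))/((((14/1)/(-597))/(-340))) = -21.28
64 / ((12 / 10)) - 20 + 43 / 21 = 743 / 21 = 35.38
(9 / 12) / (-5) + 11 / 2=107 / 20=5.35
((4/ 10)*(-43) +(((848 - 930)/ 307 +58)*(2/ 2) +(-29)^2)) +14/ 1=1374643/ 1535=895.53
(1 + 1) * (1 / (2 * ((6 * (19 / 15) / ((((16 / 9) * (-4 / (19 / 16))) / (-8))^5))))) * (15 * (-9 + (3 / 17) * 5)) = -19756849561600 / 5247356429097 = -3.77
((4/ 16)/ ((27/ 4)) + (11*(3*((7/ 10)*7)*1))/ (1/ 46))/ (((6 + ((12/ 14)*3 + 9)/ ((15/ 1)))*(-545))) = -7029134/ 3487455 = -2.02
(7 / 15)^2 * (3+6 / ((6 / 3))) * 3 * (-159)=-15582 / 25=-623.28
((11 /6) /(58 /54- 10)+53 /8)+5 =22017 /1928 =11.42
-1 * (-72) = 72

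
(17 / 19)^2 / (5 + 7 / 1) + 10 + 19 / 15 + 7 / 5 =18387 / 1444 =12.73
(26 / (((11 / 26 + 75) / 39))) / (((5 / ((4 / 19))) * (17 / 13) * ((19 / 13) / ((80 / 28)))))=0.85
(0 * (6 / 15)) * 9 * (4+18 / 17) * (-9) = 0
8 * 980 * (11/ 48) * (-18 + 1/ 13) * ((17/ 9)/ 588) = -217855/ 2106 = -103.44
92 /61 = 1.51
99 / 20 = 4.95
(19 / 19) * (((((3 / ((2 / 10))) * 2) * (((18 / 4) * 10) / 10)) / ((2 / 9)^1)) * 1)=1215 / 2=607.50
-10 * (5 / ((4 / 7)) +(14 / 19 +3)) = -4745 / 38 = -124.87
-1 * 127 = -127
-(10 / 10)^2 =-1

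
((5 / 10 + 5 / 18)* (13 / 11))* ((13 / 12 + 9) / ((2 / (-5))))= -5005 / 216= -23.17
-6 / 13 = -0.46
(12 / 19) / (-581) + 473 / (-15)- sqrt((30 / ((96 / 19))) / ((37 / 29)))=-5221627 / 165585- sqrt(101935) / 148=-33.69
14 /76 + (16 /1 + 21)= 1413 /38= 37.18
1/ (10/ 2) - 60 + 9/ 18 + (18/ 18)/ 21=-12443/ 210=-59.25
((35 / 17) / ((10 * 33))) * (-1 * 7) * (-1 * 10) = 245 / 561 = 0.44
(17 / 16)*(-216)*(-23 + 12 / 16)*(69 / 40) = 2818719 / 320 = 8808.50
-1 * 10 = -10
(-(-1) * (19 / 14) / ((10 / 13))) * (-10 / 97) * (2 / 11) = -247 / 7469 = -0.03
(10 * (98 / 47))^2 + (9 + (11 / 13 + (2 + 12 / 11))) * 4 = 153683800 / 315887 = 486.52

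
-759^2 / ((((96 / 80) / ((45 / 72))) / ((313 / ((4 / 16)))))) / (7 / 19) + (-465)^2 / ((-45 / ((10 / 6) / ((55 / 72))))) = -314048985435 / 308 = -1019639563.10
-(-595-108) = 703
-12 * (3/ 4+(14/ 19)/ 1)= -17.84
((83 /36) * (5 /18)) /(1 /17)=7055 /648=10.89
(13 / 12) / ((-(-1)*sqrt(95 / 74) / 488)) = 1586*sqrt(7030) / 285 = 466.59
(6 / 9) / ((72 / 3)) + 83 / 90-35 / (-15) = 197 / 60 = 3.28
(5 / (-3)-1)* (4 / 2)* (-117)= 624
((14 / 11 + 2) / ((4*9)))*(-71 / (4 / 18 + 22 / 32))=-7.10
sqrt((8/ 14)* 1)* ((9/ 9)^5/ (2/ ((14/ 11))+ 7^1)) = 0.09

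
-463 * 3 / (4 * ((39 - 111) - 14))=1389 / 344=4.04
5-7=-2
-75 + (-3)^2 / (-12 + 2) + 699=6231 / 10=623.10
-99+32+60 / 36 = -196 / 3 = -65.33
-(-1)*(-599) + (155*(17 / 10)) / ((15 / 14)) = -5296 / 15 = -353.07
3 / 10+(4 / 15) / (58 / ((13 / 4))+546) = 33037 / 109950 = 0.30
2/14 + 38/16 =2.52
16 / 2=8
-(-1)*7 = 7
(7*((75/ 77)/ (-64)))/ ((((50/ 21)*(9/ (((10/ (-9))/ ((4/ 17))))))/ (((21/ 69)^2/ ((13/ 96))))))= 29155/ 1815528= 0.02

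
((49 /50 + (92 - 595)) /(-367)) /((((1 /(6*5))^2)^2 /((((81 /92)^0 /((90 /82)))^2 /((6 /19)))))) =1068934452 /367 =2912627.93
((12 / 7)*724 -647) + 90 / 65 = 54193 / 91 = 595.53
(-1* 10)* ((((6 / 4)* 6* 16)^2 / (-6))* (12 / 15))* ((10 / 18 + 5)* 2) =307200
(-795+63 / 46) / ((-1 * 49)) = 36507 / 2254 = 16.20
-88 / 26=-44 / 13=-3.38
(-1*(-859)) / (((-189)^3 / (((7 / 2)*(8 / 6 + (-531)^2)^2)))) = -12543588114379 / 354294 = -35404461.02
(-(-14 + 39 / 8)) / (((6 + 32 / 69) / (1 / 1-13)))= -15111 / 892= -16.94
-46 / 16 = -23 / 8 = -2.88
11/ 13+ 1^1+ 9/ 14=453/ 182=2.49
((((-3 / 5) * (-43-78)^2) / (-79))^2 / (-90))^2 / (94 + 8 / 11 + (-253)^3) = -505447028499293771 / 433650738985400312500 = -0.00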